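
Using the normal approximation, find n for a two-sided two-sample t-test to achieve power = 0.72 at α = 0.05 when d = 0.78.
n = 22 per group

Sample size formula (two-sample t-test, normal approximation):
n = 2 · ((z_{α/2} + z_β) / d)²

z_{α/2} = 1.960 (for α = 0.05, two-sided)
z_β = 0.583 (for power = 0.72)
d = 0.78

n = 2 · ((1.960 + 0.583) / 0.78)²
n = 2 · (3.260)²
n ≈ 21.26
Round up to the next whole number: n = 22 per group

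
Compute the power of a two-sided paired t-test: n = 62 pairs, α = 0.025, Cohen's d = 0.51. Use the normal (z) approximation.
Power ≈ 0.96

Power calculation (paired t-test, normal approximation):
z_β = d · √n - z_{α/2}
z_β = 0.51 · √62 - 2.241
z_β = 0.51 · 7.874 - 2.241
z_β = 1.774

Power = Φ(z_β) = Φ(1.774) ≈ 0.962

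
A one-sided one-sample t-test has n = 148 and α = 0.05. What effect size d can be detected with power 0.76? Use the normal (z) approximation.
d ≈ 0.19

Minimum detectable effect (one-sample t-test, normal approximation):
d = (z_α + z_β) / √n
d = (1.645 + 0.706) / √148
d = 2.351 / 12.166
d ≈ 0.19

By Cohen's convention (0.2 small / 0.5 medium / 0.8 large): very small effect.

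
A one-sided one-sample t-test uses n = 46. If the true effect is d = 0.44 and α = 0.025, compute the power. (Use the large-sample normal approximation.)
Power ≈ 0.85

Power calculation (one-sample t-test, normal approximation):
z_β = d · √n - z_α
z_β = 0.44 · √46 - 1.960
z_β = 0.44 · 6.782 - 1.960
z_β = 1.024

Power = Φ(z_β) = Φ(1.024) ≈ 0.847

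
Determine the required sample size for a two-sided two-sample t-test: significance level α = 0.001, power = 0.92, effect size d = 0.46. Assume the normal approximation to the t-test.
n = 209 per group

Sample size formula (two-sample t-test, normal approximation):
n = 2 · ((z_{α/2} + z_β) / d)²

z_{α/2} = 3.291 (for α = 0.001, two-sided)
z_β = 1.405 (for power = 0.92)
d = 0.46

n = 2 · ((3.291 + 1.405) / 0.46)²
n = 2 · (10.209)²
n ≈ 208.45
Round up to the next whole number: n = 209 per group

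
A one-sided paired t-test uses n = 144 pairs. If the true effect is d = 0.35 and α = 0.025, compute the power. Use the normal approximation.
Power ≈ 0.99

Power calculation (paired t-test, normal approximation):
z_β = d · √n - z_α
z_β = 0.35 · √144 - 1.960
z_β = 0.35 · 12.000 - 1.960
z_β = 2.240

Power = Φ(z_β) = Φ(2.240) ≈ 0.987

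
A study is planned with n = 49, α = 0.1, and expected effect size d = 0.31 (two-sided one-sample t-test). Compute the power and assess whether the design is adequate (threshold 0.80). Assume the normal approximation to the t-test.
Power ≈ 0.70; the study is underpowered (power < 0.80)

Power calculation (one-sample t-test, normal approximation):
z_β = d · √n - z_{α/2}
z_β = 0.31 · √49 - 1.645
z_β = 0.31 · 7.000 - 1.645
z_β = 0.525

Power = Φ(z_β) = Φ(0.525) ≈ 0.700

Effect size d = 0.31 is small by Cohen's convention (0.2/0.5/0.8).

Threshold: power ≥ 0.80 is conventionally adequate.
Power ≈ 0.70 → the study is underpowered (power < 0.80).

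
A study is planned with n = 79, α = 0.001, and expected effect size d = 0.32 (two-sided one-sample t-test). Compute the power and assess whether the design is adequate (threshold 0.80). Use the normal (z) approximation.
Power ≈ 0.33; the study is underpowered (power < 0.80)

Power calculation (one-sample t-test, normal approximation):
z_β = d · √n - z_{α/2}
z_β = 0.32 · √79 - 3.291
z_β = 0.32 · 8.888 - 3.291
z_β = -0.446

Power = Φ(z_β) = Φ(-0.446) ≈ 0.328

Effect size d = 0.32 is small by Cohen's convention (0.2/0.5/0.8).

Threshold: power ≥ 0.80 is conventionally adequate.
Power ≈ 0.33 → the study is underpowered (power < 0.80).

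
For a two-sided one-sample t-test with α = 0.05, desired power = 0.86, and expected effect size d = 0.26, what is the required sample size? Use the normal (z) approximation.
n = 137

Sample size formula (one-sample t-test, normal approximation):
n = ((z_{α/2} + z_β) / d)²

z_{α/2} = 1.960 (for α = 0.05, two-sided)
z_β = 1.080 (for power = 0.86)
d = 0.26

n = ((1.960 + 1.080) / 0.26)²
n = (11.692)²
n ≈ 136.70
Round up to the next whole number: n = 137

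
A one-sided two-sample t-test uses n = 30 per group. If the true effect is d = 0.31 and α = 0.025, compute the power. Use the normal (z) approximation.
Power ≈ 0.22

Power calculation (two-sample t-test, normal approximation):
z_β = d · √(n/2) - z_α
z_β = 0.31 · √(30/2) - 1.960
z_β = 0.31 · 3.873 - 1.960
z_β = -0.759

Power = Φ(z_β) = Φ(-0.759) ≈ 0.224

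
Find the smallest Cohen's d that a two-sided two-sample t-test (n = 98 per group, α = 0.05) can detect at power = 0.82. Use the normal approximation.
d ≈ 0.41

Minimum detectable effect (two-sample t-test, normal approximation):
d = (z_{α/2} + z_β) / √(n/2)
d = (1.960 + 0.915) / √(98/2)
d = 2.875 / 7.000
d ≈ 0.41

By Cohen's convention (0.2 small / 0.5 medium / 0.8 large): small effect.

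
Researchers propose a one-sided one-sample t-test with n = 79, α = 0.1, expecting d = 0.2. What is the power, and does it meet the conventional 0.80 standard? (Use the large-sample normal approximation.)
Power ≈ 0.69; the study is underpowered (power < 0.80)

Power calculation (one-sample t-test, normal approximation):
z_β = d · √n - z_α
z_β = 0.2 · √79 - 1.282
z_β = 0.2 · 8.888 - 1.282
z_β = 0.496

Power = Φ(z_β) = Φ(0.496) ≈ 0.690

Effect size d = 0.2 is small by Cohen's convention (0.2/0.5/0.8).

Threshold: power ≥ 0.80 is conventionally adequate.
Power ≈ 0.69 → the study is underpowered (power < 0.80).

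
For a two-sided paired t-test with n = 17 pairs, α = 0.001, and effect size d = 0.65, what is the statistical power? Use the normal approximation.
Power ≈ 0.27

Power calculation (paired t-test, normal approximation):
z_β = d · √n - z_{α/2}
z_β = 0.65 · √17 - 3.291
z_β = 0.65 · 4.123 - 3.291
z_β = -0.611

Power = Φ(z_β) = Φ(-0.611) ≈ 0.271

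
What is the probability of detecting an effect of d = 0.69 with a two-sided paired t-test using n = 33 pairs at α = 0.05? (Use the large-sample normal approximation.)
Power ≈ 0.98

Power calculation (paired t-test, normal approximation):
z_β = d · √n - z_{α/2}
z_β = 0.69 · √33 - 1.960
z_β = 0.69 · 5.745 - 1.960
z_β = 2.004

Power = Φ(z_β) = Φ(2.004) ≈ 0.977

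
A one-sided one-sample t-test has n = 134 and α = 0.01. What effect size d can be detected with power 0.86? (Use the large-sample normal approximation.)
d ≈ 0.29

Minimum detectable effect (one-sample t-test, normal approximation):
d = (z_α + z_β) / √n
d = (2.326 + 1.080) / √134
d = 3.407 / 11.576
d ≈ 0.29

By Cohen's convention (0.2 small / 0.5 medium / 0.8 large): small effect.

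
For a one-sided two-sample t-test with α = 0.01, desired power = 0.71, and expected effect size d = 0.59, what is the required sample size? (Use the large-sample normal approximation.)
n = 48 per group

Sample size formula (two-sample t-test, normal approximation):
n = 2 · ((z_α + z_β) / d)²

z_α = 2.326 (for α = 0.01, one-sided)
z_β = 0.553 (for power = 0.71)
d = 0.59

n = 2 · ((2.326 + 0.553) / 0.59)²
n = 2 · (4.880)²
n ≈ 47.63
Round up to the next whole number: n = 48 per group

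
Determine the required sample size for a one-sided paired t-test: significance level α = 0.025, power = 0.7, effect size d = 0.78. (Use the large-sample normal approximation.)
n = 11 pairs

Sample size formula (paired t-test, normal approximation):
n = ((z_α + z_β) / d)²

z_α = 1.960 (for α = 0.025, one-sided)
z_β = 0.524 (for power = 0.7)
d = 0.78

n = ((1.960 + 0.524) / 0.78)²
n = (3.185)²
n ≈ 10.14
Round up to the next whole number: n = 11 pairs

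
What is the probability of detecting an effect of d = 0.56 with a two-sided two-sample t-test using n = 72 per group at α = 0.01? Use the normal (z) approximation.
Power ≈ 0.78

Power calculation (two-sample t-test, normal approximation):
z_β = d · √(n/2) - z_{α/2}
z_β = 0.56 · √(72/2) - 2.576
z_β = 0.56 · 6.000 - 2.576
z_β = 0.784

Power = Φ(z_β) = Φ(0.784) ≈ 0.784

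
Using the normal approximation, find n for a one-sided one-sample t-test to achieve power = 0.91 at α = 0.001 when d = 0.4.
n = 123

Sample size formula (one-sample t-test, normal approximation):
n = ((z_α + z_β) / d)²

z_α = 3.090 (for α = 0.001, one-sided)
z_β = 1.341 (for power = 0.91)
d = 0.4

n = ((3.090 + 1.341) / 0.4)²
n = (11.078)²
n ≈ 122.72
Round up to the next whole number: n = 123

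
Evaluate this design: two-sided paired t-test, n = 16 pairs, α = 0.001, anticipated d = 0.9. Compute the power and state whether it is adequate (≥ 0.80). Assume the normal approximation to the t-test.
Power ≈ 0.62; the study is underpowered (power < 0.80)

Power calculation (paired t-test, normal approximation):
z_β = d · √n - z_{α/2}
z_β = 0.9 · √16 - 3.291
z_β = 0.9 · 4.000 - 3.291
z_β = 0.309

Power = Φ(z_β) = Φ(0.309) ≈ 0.622

Effect size d = 0.9 is large by Cohen's convention (0.2/0.5/0.8).

Threshold: power ≥ 0.80 is conventionally adequate.
Power ≈ 0.62 → the study is underpowered (power < 0.80).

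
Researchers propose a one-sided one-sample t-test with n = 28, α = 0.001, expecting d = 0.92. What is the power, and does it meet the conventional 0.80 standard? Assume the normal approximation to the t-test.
Power ≈ 0.96; the study is adequately powered (power ≥ 0.80)

Power calculation (one-sample t-test, normal approximation):
z_β = d · √n - z_α
z_β = 0.92 · √28 - 3.090
z_β = 0.92 · 5.292 - 3.090
z_β = 1.778

Power = Φ(z_β) = Φ(1.778) ≈ 0.962

Effect size d = 0.92 is large by Cohen's convention (0.2/0.5/0.8).

Threshold: power ≥ 0.80 is conventionally adequate.
Power ≈ 0.96 → the study is adequately powered (power ≥ 0.80).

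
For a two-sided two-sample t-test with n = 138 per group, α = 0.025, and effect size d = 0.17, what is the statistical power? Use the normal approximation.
Power ≈ 0.20

Power calculation (two-sample t-test, normal approximation):
z_β = d · √(n/2) - z_{α/2}
z_β = 0.17 · √(138/2) - 2.241
z_β = 0.17 · 8.307 - 2.241
z_β = -0.829

Power = Φ(z_β) = Φ(-0.829) ≈ 0.203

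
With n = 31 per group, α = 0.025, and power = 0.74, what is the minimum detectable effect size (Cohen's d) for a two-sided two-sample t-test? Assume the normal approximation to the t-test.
d ≈ 0.73

Minimum detectable effect (two-sample t-test, normal approximation):
d = (z_{α/2} + z_β) / √(n/2)
d = (2.241 + 0.643) / √(31/2)
d = 2.885 / 3.937
d ≈ 0.73

By Cohen's convention (0.2 small / 0.5 medium / 0.8 large): medium effect.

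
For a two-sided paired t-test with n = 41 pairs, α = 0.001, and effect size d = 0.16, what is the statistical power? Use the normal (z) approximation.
Power ≈ 0.01

Power calculation (paired t-test, normal approximation):
z_β = d · √n - z_{α/2}
z_β = 0.16 · √41 - 3.291
z_β = 0.16 · 6.403 - 3.291
z_β = -2.266

Power = Φ(z_β) = Φ(-2.266) ≈ 0.012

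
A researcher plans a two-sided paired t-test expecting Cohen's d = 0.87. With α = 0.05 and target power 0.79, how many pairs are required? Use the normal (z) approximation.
n = 11 pairs

Sample size formula (paired t-test, normal approximation):
n = ((z_{α/2} + z_β) / d)²

z_{α/2} = 1.960 (for α = 0.05, two-sided)
z_β = 0.806 (for power = 0.79)
d = 0.87

n = ((1.960 + 0.806) / 0.87)²
n = (3.179)²
n ≈ 10.11
Round up to the next whole number: n = 11 pairs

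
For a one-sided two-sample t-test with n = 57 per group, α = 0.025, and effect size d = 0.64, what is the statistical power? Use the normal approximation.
Power ≈ 0.93

Power calculation (two-sample t-test, normal approximation):
z_β = d · √(n/2) - z_α
z_β = 0.64 · √(57/2) - 1.960
z_β = 0.64 · 5.339 - 1.960
z_β = 1.457

Power = Φ(z_β) = Φ(1.457) ≈ 0.927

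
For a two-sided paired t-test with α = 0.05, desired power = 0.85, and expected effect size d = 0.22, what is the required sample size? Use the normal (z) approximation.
n = 186 pairs

Sample size formula (paired t-test, normal approximation):
n = ((z_{α/2} + z_β) / d)²

z_{α/2} = 1.960 (for α = 0.05, two-sided)
z_β = 1.036 (for power = 0.85)
d = 0.22

n = ((1.960 + 1.036) / 0.22)²
n = (13.618)²
n ≈ 185.45
Round up to the next whole number: n = 186 pairs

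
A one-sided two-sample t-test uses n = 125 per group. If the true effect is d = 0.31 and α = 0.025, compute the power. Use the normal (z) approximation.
Power ≈ 0.69

Power calculation (two-sample t-test, normal approximation):
z_β = d · √(n/2) - z_α
z_β = 0.31 · √(125/2) - 1.960
z_β = 0.31 · 7.906 - 1.960
z_β = 0.491

Power = Φ(z_β) = Φ(0.491) ≈ 0.688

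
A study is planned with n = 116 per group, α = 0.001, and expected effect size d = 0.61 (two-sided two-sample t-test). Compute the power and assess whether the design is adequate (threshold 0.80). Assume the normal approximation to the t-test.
Power ≈ 0.91; the study is adequately powered (power ≥ 0.80)

Power calculation (two-sample t-test, normal approximation):
z_β = d · √(n/2) - z_{α/2}
z_β = 0.61 · √(116/2) - 3.291
z_β = 0.61 · 7.616 - 3.291
z_β = 1.355

Power = Φ(z_β) = Φ(1.355) ≈ 0.912

Effect size d = 0.61 is medium by Cohen's convention (0.2/0.5/0.8).

Threshold: power ≥ 0.80 is conventionally adequate.
Power ≈ 0.91 → the study is adequately powered (power ≥ 0.80).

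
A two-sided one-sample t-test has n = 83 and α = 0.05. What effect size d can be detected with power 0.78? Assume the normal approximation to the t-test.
d ≈ 0.30

Minimum detectable effect (one-sample t-test, normal approximation):
d = (z_{α/2} + z_β) / √n
d = (1.960 + 0.772) / √83
d = 2.732 / 9.110
d ≈ 0.30

By Cohen's convention (0.2 small / 0.5 medium / 0.8 large): small effect.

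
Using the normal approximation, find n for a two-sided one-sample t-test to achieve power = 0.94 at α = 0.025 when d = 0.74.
n = 27

Sample size formula (one-sample t-test, normal approximation):
n = ((z_{α/2} + z_β) / d)²

z_{α/2} = 2.241 (for α = 0.025, two-sided)
z_β = 1.555 (for power = 0.94)
d = 0.74

n = ((2.241 + 1.555) / 0.74)²
n = (5.130)²
n ≈ 26.32
Round up to the next whole number: n = 27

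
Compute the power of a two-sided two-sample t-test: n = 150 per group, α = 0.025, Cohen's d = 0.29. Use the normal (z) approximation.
Power ≈ 0.61

Power calculation (two-sample t-test, normal approximation):
z_β = d · √(n/2) - z_{α/2}
z_β = 0.29 · √(150/2) - 2.241
z_β = 0.29 · 8.660 - 2.241
z_β = 0.270

Power = Φ(z_β) = Φ(0.270) ≈ 0.606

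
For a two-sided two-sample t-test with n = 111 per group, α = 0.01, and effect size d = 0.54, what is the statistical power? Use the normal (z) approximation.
Power ≈ 0.93

Power calculation (two-sample t-test, normal approximation):
z_β = d · √(n/2) - z_{α/2}
z_β = 0.54 · √(111/2) - 2.576
z_β = 0.54 · 7.450 - 2.576
z_β = 1.447

Power = Φ(z_β) = Φ(1.447) ≈ 0.926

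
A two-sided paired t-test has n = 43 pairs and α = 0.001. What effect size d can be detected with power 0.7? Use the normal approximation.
d ≈ 0.58

Minimum detectable effect (paired t-test, normal approximation):
d = (z_{α/2} + z_β) / √n
d = (3.291 + 0.524) / √43
d = 3.815 / 6.557
d ≈ 0.58

By Cohen's convention (0.2 small / 0.5 medium / 0.8 large): medium effect.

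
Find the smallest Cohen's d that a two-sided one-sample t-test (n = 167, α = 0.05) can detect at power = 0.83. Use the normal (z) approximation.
d ≈ 0.23

Minimum detectable effect (one-sample t-test, normal approximation):
d = (z_{α/2} + z_β) / √n
d = (1.960 + 0.954) / √167
d = 2.914 / 12.923
d ≈ 0.23

By Cohen's convention (0.2 small / 0.5 medium / 0.8 large): small effect.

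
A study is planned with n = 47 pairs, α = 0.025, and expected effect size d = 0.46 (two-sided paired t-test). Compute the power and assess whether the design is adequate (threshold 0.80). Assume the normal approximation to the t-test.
Power ≈ 0.82; the study is adequately powered (power ≥ 0.80)

Power calculation (paired t-test, normal approximation):
z_β = d · √n - z_{α/2}
z_β = 0.46 · √47 - 2.241
z_β = 0.46 · 6.856 - 2.241
z_β = 0.912

Power = Φ(z_β) = Φ(0.912) ≈ 0.819

Effect size d = 0.46 is small by Cohen's convention (0.2/0.5/0.8).

Threshold: power ≥ 0.80 is conventionally adequate.
Power ≈ 0.82 → the study is adequately powered (power ≥ 0.80).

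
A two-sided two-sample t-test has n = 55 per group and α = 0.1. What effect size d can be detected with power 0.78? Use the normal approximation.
d ≈ 0.46

Minimum detectable effect (two-sample t-test, normal approximation):
d = (z_{α/2} + z_β) / √(n/2)
d = (1.645 + 0.772) / √(55/2)
d = 2.417 / 5.244
d ≈ 0.46

By Cohen's convention (0.2 small / 0.5 medium / 0.8 large): small effect.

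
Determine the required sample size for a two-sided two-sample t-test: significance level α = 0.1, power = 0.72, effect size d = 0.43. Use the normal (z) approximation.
n = 54 per group

Sample size formula (two-sample t-test, normal approximation):
n = 2 · ((z_{α/2} + z_β) / d)²

z_{α/2} = 1.645 (for α = 0.1, two-sided)
z_β = 0.583 (for power = 0.72)
d = 0.43

n = 2 · ((1.645 + 0.583) / 0.43)²
n = 2 · (5.181)²
n ≈ 53.69
Round up to the next whole number: n = 54 per group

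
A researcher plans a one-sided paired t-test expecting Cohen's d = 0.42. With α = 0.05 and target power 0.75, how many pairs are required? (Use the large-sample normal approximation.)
n = 31 pairs

Sample size formula (paired t-test, normal approximation):
n = ((z_α + z_β) / d)²

z_α = 1.645 (for α = 0.05, one-sided)
z_β = 0.674 (for power = 0.75)
d = 0.42

n = ((1.645 + 0.674) / 0.42)²
n = (5.521)²
n ≈ 30.48
Round up to the next whole number: n = 31 pairs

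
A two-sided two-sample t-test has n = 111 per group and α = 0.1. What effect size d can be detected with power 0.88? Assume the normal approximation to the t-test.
d ≈ 0.38

Minimum detectable effect (two-sample t-test, normal approximation):
d = (z_{α/2} + z_β) / √(n/2)
d = (1.645 + 1.175) / √(111/2)
d = 2.820 / 7.450
d ≈ 0.38

By Cohen's convention (0.2 small / 0.5 medium / 0.8 large): small effect.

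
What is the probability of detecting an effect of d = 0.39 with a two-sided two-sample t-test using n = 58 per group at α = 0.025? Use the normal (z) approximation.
Power ≈ 0.44

Power calculation (two-sample t-test, normal approximation):
z_β = d · √(n/2) - z_{α/2}
z_β = 0.39 · √(58/2) - 2.241
z_β = 0.39 · 5.385 - 2.241
z_β = -0.141

Power = Φ(z_β) = Φ(-0.141) ≈ 0.444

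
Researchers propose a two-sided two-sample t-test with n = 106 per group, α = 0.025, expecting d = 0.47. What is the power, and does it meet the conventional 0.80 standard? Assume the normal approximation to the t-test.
Power ≈ 0.88; the study is adequately powered (power ≥ 0.80)

Power calculation (two-sample t-test, normal approximation):
z_β = d · √(n/2) - z_{α/2}
z_β = 0.47 · √(106/2) - 2.241
z_β = 0.47 · 7.280 - 2.241
z_β = 1.180

Power = Φ(z_β) = Φ(1.180) ≈ 0.881

Effect size d = 0.47 is small by Cohen's convention (0.2/0.5/0.8).

Threshold: power ≥ 0.80 is conventionally adequate.
Power ≈ 0.88 → the study is adequately powered (power ≥ 0.80).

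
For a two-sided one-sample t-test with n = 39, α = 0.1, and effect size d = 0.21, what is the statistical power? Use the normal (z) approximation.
Power ≈ 0.37

Power calculation (one-sample t-test, normal approximation):
z_β = d · √n - z_{α/2}
z_β = 0.21 · √39 - 1.645
z_β = 0.21 · 6.245 - 1.645
z_β = -0.333

Power = Φ(z_β) = Φ(-0.333) ≈ 0.369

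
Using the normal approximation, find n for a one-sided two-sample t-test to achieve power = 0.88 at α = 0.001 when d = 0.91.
n = 44 per group

Sample size formula (two-sample t-test, normal approximation):
n = 2 · ((z_α + z_β) / d)²

z_α = 3.090 (for α = 0.001, one-sided)
z_β = 1.175 (for power = 0.88)
d = 0.91

n = 2 · ((3.090 + 1.175) / 0.91)²
n = 2 · (4.687)²
n ≈ 43.94
Round up to the next whole number: n = 44 per group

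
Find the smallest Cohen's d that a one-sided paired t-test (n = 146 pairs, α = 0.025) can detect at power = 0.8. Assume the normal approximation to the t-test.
d ≈ 0.23

Minimum detectable effect (paired t-test, normal approximation):
d = (z_α + z_β) / √n
d = (1.960 + 0.842) / √146
d = 2.802 / 12.083
d ≈ 0.23

By Cohen's convention (0.2 small / 0.5 medium / 0.8 large): small effect.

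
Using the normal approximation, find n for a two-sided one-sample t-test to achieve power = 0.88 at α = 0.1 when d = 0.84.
n = 12

Sample size formula (one-sample t-test, normal approximation):
n = ((z_{α/2} + z_β) / d)²

z_{α/2} = 1.645 (for α = 0.1, two-sided)
z_β = 1.175 (for power = 0.88)
d = 0.84

n = ((1.645 + 1.175) / 0.84)²
n = (3.357)²
n ≈ 11.27
Round up to the next whole number: n = 12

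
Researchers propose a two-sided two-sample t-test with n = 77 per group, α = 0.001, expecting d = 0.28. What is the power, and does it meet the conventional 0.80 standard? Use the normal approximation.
Power ≈ 0.06; the study is underpowered (power < 0.80)

Power calculation (two-sample t-test, normal approximation):
z_β = d · √(n/2) - z_{α/2}
z_β = 0.28 · √(77/2) - 3.291
z_β = 0.28 · 6.205 - 3.291
z_β = -1.553

Power = Φ(z_β) = Φ(-1.553) ≈ 0.060

Effect size d = 0.28 is small by Cohen's convention (0.2/0.5/0.8).

Threshold: power ≥ 0.80 is conventionally adequate.
Power ≈ 0.06 → the study is underpowered (power < 0.80).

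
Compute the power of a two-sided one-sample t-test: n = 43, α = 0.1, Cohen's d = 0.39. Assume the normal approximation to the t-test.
Power ≈ 0.82

Power calculation (one-sample t-test, normal approximation):
z_β = d · √n - z_{α/2}
z_β = 0.39 · √43 - 1.645
z_β = 0.39 · 6.557 - 1.645
z_β = 0.913

Power = Φ(z_β) = Φ(0.913) ≈ 0.819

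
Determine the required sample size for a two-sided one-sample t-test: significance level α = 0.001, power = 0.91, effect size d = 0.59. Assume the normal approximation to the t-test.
n = 62

Sample size formula (one-sample t-test, normal approximation):
n = ((z_{α/2} + z_β) / d)²

z_{α/2} = 3.291 (for α = 0.001, two-sided)
z_β = 1.341 (for power = 0.91)
d = 0.59

n = ((3.291 + 1.341) / 0.59)²
n = (7.851)²
n ≈ 61.64
Round up to the next whole number: n = 62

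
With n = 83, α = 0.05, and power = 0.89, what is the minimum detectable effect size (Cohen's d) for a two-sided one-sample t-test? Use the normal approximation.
d ≈ 0.35

Minimum detectable effect (one-sample t-test, normal approximation):
d = (z_{α/2} + z_β) / √n
d = (1.960 + 1.227) / √83
d = 3.186 / 9.110
d ≈ 0.35

By Cohen's convention (0.2 small / 0.5 medium / 0.8 large): small effect.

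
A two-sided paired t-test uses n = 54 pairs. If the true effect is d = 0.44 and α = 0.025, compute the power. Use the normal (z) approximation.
Power ≈ 0.84

Power calculation (paired t-test, normal approximation):
z_β = d · √n - z_{α/2}
z_β = 0.44 · √54 - 2.241
z_β = 0.44 · 7.348 - 2.241
z_β = 0.992

Power = Φ(z_β) = Φ(0.992) ≈ 0.839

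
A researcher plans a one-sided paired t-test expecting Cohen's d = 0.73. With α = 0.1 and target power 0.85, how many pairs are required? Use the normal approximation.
n = 11 pairs

Sample size formula (paired t-test, normal approximation):
n = ((z_α + z_β) / d)²

z_α = 1.282 (for α = 0.1, one-sided)
z_β = 1.036 (for power = 0.85)
d = 0.73

n = ((1.282 + 1.036) / 0.73)²
n = (3.175)²
n ≈ 10.08
Round up to the next whole number: n = 11 pairs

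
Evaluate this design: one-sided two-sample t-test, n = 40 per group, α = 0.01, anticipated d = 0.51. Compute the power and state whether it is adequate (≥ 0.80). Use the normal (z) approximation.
Power ≈ 0.48; the study is underpowered (power < 0.80)

Power calculation (two-sample t-test, normal approximation):
z_β = d · √(n/2) - z_α
z_β = 0.51 · √(40/2) - 2.326
z_β = 0.51 · 4.472 - 2.326
z_β = -0.046

Power = Φ(z_β) = Φ(-0.046) ≈ 0.482

Effect size d = 0.51 is medium by Cohen's convention (0.2/0.5/0.8).

Threshold: power ≥ 0.80 is conventionally adequate.
Power ≈ 0.48 → the study is underpowered (power < 0.80).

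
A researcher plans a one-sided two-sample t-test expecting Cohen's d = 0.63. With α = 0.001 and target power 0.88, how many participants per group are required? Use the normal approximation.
n = 92 per group

Sample size formula (two-sample t-test, normal approximation):
n = 2 · ((z_α + z_β) / d)²

z_α = 3.090 (for α = 0.001, one-sided)
z_β = 1.175 (for power = 0.88)
d = 0.63

n = 2 · ((3.090 + 1.175) / 0.63)²
n = 2 · (6.770)²
n ≈ 91.67
Round up to the next whole number: n = 92 per group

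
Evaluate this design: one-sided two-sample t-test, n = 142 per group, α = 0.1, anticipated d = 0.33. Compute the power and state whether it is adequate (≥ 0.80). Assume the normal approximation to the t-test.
Power ≈ 0.93; the study is adequately powered (power ≥ 0.80)

Power calculation (two-sample t-test, normal approximation):
z_β = d · √(n/2) - z_α
z_β = 0.33 · √(142/2) - 1.282
z_β = 0.33 · 8.426 - 1.282
z_β = 1.499

Power = Φ(z_β) = Φ(1.499) ≈ 0.933

Effect size d = 0.33 is small by Cohen's convention (0.2/0.5/0.8).

Threshold: power ≥ 0.80 is conventionally adequate.
Power ≈ 0.93 → the study is adequately powered (power ≥ 0.80).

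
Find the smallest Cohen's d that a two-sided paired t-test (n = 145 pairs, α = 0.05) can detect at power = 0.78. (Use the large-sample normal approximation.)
d ≈ 0.23

Minimum detectable effect (paired t-test, normal approximation):
d = (z_{α/2} + z_β) / √n
d = (1.960 + 0.772) / √145
d = 2.732 / 12.042
d ≈ 0.23

By Cohen's convention (0.2 small / 0.5 medium / 0.8 large): small effect.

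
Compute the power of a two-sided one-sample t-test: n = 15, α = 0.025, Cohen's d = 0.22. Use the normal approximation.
Power ≈ 0.08

Power calculation (one-sample t-test, normal approximation):
z_β = d · √n - z_{α/2}
z_β = 0.22 · √15 - 2.241
z_β = 0.22 · 3.873 - 2.241
z_β = -1.389

Power = Φ(z_β) = Φ(-1.389) ≈ 0.082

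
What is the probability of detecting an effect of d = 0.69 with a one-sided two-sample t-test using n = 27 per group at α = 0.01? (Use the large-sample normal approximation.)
Power ≈ 0.58

Power calculation (two-sample t-test, normal approximation):
z_β = d · √(n/2) - z_α
z_β = 0.69 · √(27/2) - 2.326
z_β = 0.69 · 3.674 - 2.326
z_β = 0.209

Power = Φ(z_β) = Φ(0.209) ≈ 0.583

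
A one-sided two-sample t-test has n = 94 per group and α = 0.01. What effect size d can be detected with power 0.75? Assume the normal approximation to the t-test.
d ≈ 0.44

Minimum detectable effect (two-sample t-test, normal approximation):
d = (z_α + z_β) / √(n/2)
d = (2.326 + 0.674) / √(94/2)
d = 3.001 / 6.856
d ≈ 0.44

By Cohen's convention (0.2 small / 0.5 medium / 0.8 large): small effect.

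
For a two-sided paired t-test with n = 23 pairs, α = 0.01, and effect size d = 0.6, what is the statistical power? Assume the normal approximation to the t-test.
Power ≈ 0.62

Power calculation (paired t-test, normal approximation):
z_β = d · √n - z_{α/2}
z_β = 0.6 · √23 - 2.576
z_β = 0.6 · 4.796 - 2.576
z_β = 0.302

Power = Φ(z_β) = Φ(0.302) ≈ 0.619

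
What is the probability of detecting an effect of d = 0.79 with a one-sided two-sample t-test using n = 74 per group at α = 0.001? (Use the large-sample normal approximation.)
Power ≈ 0.96

Power calculation (two-sample t-test, normal approximation):
z_β = d · √(n/2) - z_α
z_β = 0.79 · √(74/2) - 3.090
z_β = 0.79 · 6.083 - 3.090
z_β = 1.715

Power = Φ(z_β) = Φ(1.715) ≈ 0.957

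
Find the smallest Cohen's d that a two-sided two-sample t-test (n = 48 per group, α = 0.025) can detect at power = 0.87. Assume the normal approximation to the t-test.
d ≈ 0.69

Minimum detectable effect (two-sample t-test, normal approximation):
d = (z_{α/2} + z_β) / √(n/2)
d = (2.241 + 1.126) / √(48/2)
d = 3.368 / 4.899
d ≈ 0.69

By Cohen's convention (0.2 small / 0.5 medium / 0.8 large): medium effect.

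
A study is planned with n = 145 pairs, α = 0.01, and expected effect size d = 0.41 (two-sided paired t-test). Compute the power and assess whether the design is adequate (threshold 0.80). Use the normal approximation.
Power ≈ 0.99; the study is adequately powered (power ≥ 0.80)

Power calculation (paired t-test, normal approximation):
z_β = d · √n - z_{α/2}
z_β = 0.41 · √145 - 2.576
z_β = 0.41 · 12.042 - 2.576
z_β = 2.361

Power = Φ(z_β) = Φ(2.361) ≈ 0.991

Effect size d = 0.41 is small by Cohen's convention (0.2/0.5/0.8).

Threshold: power ≥ 0.80 is conventionally adequate.
Power ≈ 0.99 → the study is adequately powered (power ≥ 0.80).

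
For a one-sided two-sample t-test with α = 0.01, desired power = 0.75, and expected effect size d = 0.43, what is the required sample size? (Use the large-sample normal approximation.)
n = 98 per group

Sample size formula (two-sample t-test, normal approximation):
n = 2 · ((z_α + z_β) / d)²

z_α = 2.326 (for α = 0.01, one-sided)
z_β = 0.674 (for power = 0.75)
d = 0.43

n = 2 · ((2.326 + 0.674) / 0.43)²
n = 2 · (6.977)²
n ≈ 97.36
Round up to the next whole number: n = 98 per group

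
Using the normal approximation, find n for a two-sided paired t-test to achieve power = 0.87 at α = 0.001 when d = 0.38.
n = 136 pairs

Sample size formula (paired t-test, normal approximation):
n = ((z_{α/2} + z_β) / d)²

z_{α/2} = 3.291 (for α = 0.001, two-sided)
z_β = 1.126 (for power = 0.87)
d = 0.38

n = ((3.291 + 1.126) / 0.38)²
n = (11.624)²
n ≈ 135.12
Round up to the next whole number: n = 136 pairs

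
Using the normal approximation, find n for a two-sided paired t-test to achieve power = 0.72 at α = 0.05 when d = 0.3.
n = 72 pairs

Sample size formula (paired t-test, normal approximation):
n = ((z_{α/2} + z_β) / d)²

z_{α/2} = 1.960 (for α = 0.05, two-sided)
z_β = 0.583 (for power = 0.72)
d = 0.3

n = ((1.960 + 0.583) / 0.3)²
n = (8.477)²
n ≈ 71.86
Round up to the next whole number: n = 72 pairs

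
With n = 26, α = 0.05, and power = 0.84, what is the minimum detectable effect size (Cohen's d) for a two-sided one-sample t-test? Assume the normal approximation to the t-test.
d ≈ 0.58

Minimum detectable effect (one-sample t-test, normal approximation):
d = (z_{α/2} + z_β) / √n
d = (1.960 + 0.994) / √26
d = 2.954 / 5.099
d ≈ 0.58

By Cohen's convention (0.2 small / 0.5 medium / 0.8 large): medium effect.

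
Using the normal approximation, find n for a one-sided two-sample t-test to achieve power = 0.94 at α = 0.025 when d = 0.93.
n = 29 per group

Sample size formula (two-sample t-test, normal approximation):
n = 2 · ((z_α + z_β) / d)²

z_α = 1.960 (for α = 0.025, one-sided)
z_β = 1.555 (for power = 0.94)
d = 0.93

n = 2 · ((1.960 + 1.555) / 0.93)²
n = 2 · (3.780)²
n ≈ 28.58
Round up to the next whole number: n = 29 per group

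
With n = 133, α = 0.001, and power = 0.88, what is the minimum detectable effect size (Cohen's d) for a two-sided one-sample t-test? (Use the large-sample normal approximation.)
d ≈ 0.39

Minimum detectable effect (one-sample t-test, normal approximation):
d = (z_{α/2} + z_β) / √n
d = (3.291 + 1.175) / √133
d = 4.466 / 11.533
d ≈ 0.39

By Cohen's convention (0.2 small / 0.5 medium / 0.8 large): small effect.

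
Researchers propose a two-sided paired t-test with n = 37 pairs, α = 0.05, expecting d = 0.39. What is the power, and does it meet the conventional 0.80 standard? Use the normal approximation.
Power ≈ 0.66; the study is underpowered (power < 0.80)

Power calculation (paired t-test, normal approximation):
z_β = d · √n - z_{α/2}
z_β = 0.39 · √37 - 1.960
z_β = 0.39 · 6.083 - 1.960
z_β = 0.412

Power = Φ(z_β) = Φ(0.412) ≈ 0.660

Effect size d = 0.39 is small by Cohen's convention (0.2/0.5/0.8).

Threshold: power ≥ 0.80 is conventionally adequate.
Power ≈ 0.66 → the study is underpowered (power < 0.80).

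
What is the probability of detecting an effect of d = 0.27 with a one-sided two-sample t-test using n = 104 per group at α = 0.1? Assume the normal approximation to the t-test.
Power ≈ 0.75

Power calculation (two-sample t-test, normal approximation):
z_β = d · √(n/2) - z_α
z_β = 0.27 · √(104/2) - 1.282
z_β = 0.27 · 7.211 - 1.282
z_β = 0.665

Power = Φ(z_β) = Φ(0.665) ≈ 0.747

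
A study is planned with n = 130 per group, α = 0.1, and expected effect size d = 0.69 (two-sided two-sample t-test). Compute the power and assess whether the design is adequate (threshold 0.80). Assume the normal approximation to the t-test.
Power ≈ 1.00; the study is adequately powered (power ≥ 0.80)

Power calculation (two-sample t-test, normal approximation):
z_β = d · √(n/2) - z_{α/2}
z_β = 0.69 · √(130/2) - 1.645
z_β = 0.69 · 8.062 - 1.645
z_β = 3.918

Power = Φ(z_β) = Φ(3.918) ≈ 1.000

Effect size d = 0.69 is medium by Cohen's convention (0.2/0.5/0.8).

Threshold: power ≥ 0.80 is conventionally adequate.
Power ≈ 1.00 → the study is adequately powered (power ≥ 0.80).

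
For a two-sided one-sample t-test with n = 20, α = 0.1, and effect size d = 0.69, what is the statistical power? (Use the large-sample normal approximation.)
Power ≈ 0.93

Power calculation (one-sample t-test, normal approximation):
z_β = d · √n - z_{α/2}
z_β = 0.69 · √20 - 1.645
z_β = 0.69 · 4.472 - 1.645
z_β = 1.441

Power = Φ(z_β) = Φ(1.441) ≈ 0.925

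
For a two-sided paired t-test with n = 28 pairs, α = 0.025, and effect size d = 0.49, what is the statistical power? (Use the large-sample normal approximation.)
Power ≈ 0.64

Power calculation (paired t-test, normal approximation):
z_β = d · √n - z_{α/2}
z_β = 0.49 · √28 - 2.241
z_β = 0.49 · 5.292 - 2.241
z_β = 0.351

Power = Φ(z_β) = Φ(0.351) ≈ 0.637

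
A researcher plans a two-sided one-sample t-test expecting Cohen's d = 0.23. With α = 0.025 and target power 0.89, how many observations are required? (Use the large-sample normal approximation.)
n = 228

Sample size formula (one-sample t-test, normal approximation):
n = ((z_{α/2} + z_β) / d)²

z_{α/2} = 2.241 (for α = 0.025, two-sided)
z_β = 1.227 (for power = 0.89)
d = 0.23

n = ((2.241 + 1.227) / 0.23)²
n = (15.078)²
n ≈ 227.35
Round up to the next whole number: n = 228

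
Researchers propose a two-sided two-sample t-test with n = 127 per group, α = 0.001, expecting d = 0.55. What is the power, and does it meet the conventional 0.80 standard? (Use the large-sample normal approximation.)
Power ≈ 0.86; the study is adequately powered (power ≥ 0.80)

Power calculation (two-sample t-test, normal approximation):
z_β = d · √(n/2) - z_{α/2}
z_β = 0.55 · √(127/2) - 3.291
z_β = 0.55 · 7.969 - 3.291
z_β = 1.092

Power = Φ(z_β) = Φ(1.092) ≈ 0.863

Effect size d = 0.55 is medium by Cohen's convention (0.2/0.5/0.8).

Threshold: power ≥ 0.80 is conventionally adequate.
Power ≈ 0.86 → the study is adequately powered (power ≥ 0.80).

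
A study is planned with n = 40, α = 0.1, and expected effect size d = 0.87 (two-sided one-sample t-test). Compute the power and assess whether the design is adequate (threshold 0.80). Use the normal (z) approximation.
Power ≈ 1.00; the study is adequately powered (power ≥ 0.80)

Power calculation (one-sample t-test, normal approximation):
z_β = d · √n - z_{α/2}
z_β = 0.87 · √40 - 1.645
z_β = 0.87 · 6.325 - 1.645
z_β = 3.858

Power = Φ(z_β) = Φ(3.858) ≈ 1.000

Effect size d = 0.87 is large by Cohen's convention (0.2/0.5/0.8).

Threshold: power ≥ 0.80 is conventionally adequate.
Power ≈ 1.00 → the study is adequately powered (power ≥ 0.80).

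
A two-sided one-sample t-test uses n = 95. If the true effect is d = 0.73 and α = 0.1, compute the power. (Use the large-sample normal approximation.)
Power ≈ 1.00

Power calculation (one-sample t-test, normal approximation):
z_β = d · √n - z_{α/2}
z_β = 0.73 · √95 - 1.645
z_β = 0.73 · 9.747 - 1.645
z_β = 5.470

Power = Φ(z_β) = Φ(5.470) ≈ 1.000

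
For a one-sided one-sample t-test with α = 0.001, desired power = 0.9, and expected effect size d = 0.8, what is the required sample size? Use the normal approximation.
n = 30

Sample size formula (one-sample t-test, normal approximation):
n = ((z_α + z_β) / d)²

z_α = 3.090 (for α = 0.001, one-sided)
z_β = 1.282 (for power = 0.9)
d = 0.8

n = ((3.090 + 1.282) / 0.8)²
n = (5.465)²
n ≈ 29.87
Round up to the next whole number: n = 30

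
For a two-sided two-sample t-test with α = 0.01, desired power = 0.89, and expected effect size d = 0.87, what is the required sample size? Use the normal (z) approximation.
n = 39 per group

Sample size formula (two-sample t-test, normal approximation):
n = 2 · ((z_{α/2} + z_β) / d)²

z_{α/2} = 2.576 (for α = 0.01, two-sided)
z_β = 1.227 (for power = 0.89)
d = 0.87

n = 2 · ((2.576 + 1.227) / 0.87)²
n = 2 · (4.371)²
n ≈ 38.21
Round up to the next whole number: n = 39 per group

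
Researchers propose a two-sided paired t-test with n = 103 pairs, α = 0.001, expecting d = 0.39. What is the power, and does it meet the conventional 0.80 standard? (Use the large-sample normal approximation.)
Power ≈ 0.75; the study is underpowered (power < 0.80)

Power calculation (paired t-test, normal approximation):
z_β = d · √n - z_{α/2}
z_β = 0.39 · √103 - 3.291
z_β = 0.39 · 10.149 - 3.291
z_β = 0.668

Power = Φ(z_β) = Φ(0.668) ≈ 0.748

Effect size d = 0.39 is small by Cohen's convention (0.2/0.5/0.8).

Threshold: power ≥ 0.80 is conventionally adequate.
Power ≈ 0.75 → the study is underpowered (power < 0.80).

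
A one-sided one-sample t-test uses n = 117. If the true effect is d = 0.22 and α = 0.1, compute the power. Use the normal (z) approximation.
Power ≈ 0.86

Power calculation (one-sample t-test, normal approximation):
z_β = d · √n - z_α
z_β = 0.22 · √117 - 1.282
z_β = 0.22 · 10.817 - 1.282
z_β = 1.098

Power = Φ(z_β) = Φ(1.098) ≈ 0.864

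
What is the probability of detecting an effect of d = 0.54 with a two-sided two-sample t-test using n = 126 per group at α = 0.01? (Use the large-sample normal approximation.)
Power ≈ 0.96

Power calculation (two-sample t-test, normal approximation):
z_β = d · √(n/2) - z_{α/2}
z_β = 0.54 · √(126/2) - 2.576
z_β = 0.54 · 7.937 - 2.576
z_β = 1.710

Power = Φ(z_β) = Φ(1.710) ≈ 0.956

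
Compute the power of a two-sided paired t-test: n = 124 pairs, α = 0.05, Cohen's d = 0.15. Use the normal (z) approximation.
Power ≈ 0.39

Power calculation (paired t-test, normal approximation):
z_β = d · √n - z_{α/2}
z_β = 0.15 · √124 - 1.960
z_β = 0.15 · 11.136 - 1.960
z_β = -0.290

Power = Φ(z_β) = Φ(-0.290) ≈ 0.386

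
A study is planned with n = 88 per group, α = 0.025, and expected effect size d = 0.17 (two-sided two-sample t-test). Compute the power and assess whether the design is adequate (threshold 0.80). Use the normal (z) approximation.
Power ≈ 0.13; the study is underpowered (power < 0.80)

Power calculation (two-sample t-test, normal approximation):
z_β = d · √(n/2) - z_{α/2}
z_β = 0.17 · √(88/2) - 2.241
z_β = 0.17 · 6.633 - 2.241
z_β = -1.114

Power = Φ(z_β) = Φ(-1.114) ≈ 0.133

Effect size d = 0.17 is very small by Cohen's convention (0.2/0.5/0.8).

Threshold: power ≥ 0.80 is conventionally adequate.
Power ≈ 0.13 → the study is underpowered (power < 0.80).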